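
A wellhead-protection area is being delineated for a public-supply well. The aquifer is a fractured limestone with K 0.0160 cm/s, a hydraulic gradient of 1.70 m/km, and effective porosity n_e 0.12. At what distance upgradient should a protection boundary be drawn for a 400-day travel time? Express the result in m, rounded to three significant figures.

K = 0.0160 cm/s × 864 = 13.82 m/d
q = Ki = 13.82 × 0.0017 = 0.02350 m/d
Seepage velocity v = q / n = 0.02350 / 0.12 = 0.1958 m/d
L = v × T = 0.1958 × 400 = 78.34 m

78.3 m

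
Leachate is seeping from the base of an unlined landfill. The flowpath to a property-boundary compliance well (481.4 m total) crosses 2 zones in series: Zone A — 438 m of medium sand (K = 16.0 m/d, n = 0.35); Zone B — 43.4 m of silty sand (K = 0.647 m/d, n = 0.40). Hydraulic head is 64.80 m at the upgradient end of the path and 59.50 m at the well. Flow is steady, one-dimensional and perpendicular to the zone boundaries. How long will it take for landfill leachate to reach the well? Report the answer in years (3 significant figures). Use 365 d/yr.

8.33 years

Total head drop ΔH = 64.80 − 59.50 = 5.30 m
Steady 1-D flow in series ⇒ the Darcy flux q is identical in every zone and the zone head losses add (resistances L/K in series).
Σ(L/K) = 438/16.0 + 43.4/0.647 = 27.38 + 67.08 = 94.45 d
q = ΔH / Σ(L/K) = 5.30 / 94.45 = 0.05611 m/d (same in every zone)
Zone A: v = q/n = 0.05611/0.35 = 0.1603 m/d → t_A = 438/0.1603 = 2732 d
Zone B: v = q/n = 0.05611/0.40 = 0.1403 m/d → t_B = 43.4/0.1403 = 309.4 d
Total t = 2732 + 309.4 = 3041 d
   = 3041 / 365 = 8.33 yr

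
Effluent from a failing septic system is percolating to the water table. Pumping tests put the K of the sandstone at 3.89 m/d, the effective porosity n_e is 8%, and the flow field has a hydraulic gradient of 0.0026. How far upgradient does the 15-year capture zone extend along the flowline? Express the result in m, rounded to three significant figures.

Darcy flux q = K·i = 3.89 × 0.0026 = 0.01011 m/d
v_s = q/n_e = 0.01011/0.08 = 0.1264 m/d
T = 15 yr × 365 = 5475 d
L = v × T = 0.1264 × 5475 = 692.2 m

692 m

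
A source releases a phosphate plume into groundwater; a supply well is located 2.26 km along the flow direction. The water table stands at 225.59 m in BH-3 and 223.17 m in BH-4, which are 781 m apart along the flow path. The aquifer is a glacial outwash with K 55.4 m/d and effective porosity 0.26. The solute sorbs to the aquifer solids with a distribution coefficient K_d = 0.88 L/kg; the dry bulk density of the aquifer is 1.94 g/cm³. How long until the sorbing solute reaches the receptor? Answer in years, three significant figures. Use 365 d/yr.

Hydraulic gradient i = (225.59 − 223.17) / 781 = 2.42 / 781 = 0.003099
Specific discharge q = 55.4 × 0.003099 = 0.1717 m/d
Seepage velocity v = q / n = 0.1717 / 0.26 = 0.6602 m/d
Retardation R = 1 + ρ_b·K_d/n = 1 + 1.94×0.88/0.26 = 7.566
Contaminant velocity v_c = v/R = 0.6602/7.566 = 0.08726 m/d
L = 2.26 km = 2260 m
t = L/v_c = 2260/0.08726 = 25900 d
   = 25900/365 = 71.0 yr

71.0 years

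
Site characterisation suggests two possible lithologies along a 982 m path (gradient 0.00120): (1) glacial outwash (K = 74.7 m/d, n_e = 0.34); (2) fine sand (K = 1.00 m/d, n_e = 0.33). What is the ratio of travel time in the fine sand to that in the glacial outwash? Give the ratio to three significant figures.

72.5

Unit 1 (glacial outwash): v = 74.7×0.0012/0.34 = 0.2636 m/d, t = 982/0.2636 = 3725 d
Unit 2 (fine sand): v = 1.00×0.0012/0.33 = 0.003636 m/d, t = 982/0.003636 = 270100 d
t(fine sand) / t(glacial outwash) = 270100/3725 = 72.5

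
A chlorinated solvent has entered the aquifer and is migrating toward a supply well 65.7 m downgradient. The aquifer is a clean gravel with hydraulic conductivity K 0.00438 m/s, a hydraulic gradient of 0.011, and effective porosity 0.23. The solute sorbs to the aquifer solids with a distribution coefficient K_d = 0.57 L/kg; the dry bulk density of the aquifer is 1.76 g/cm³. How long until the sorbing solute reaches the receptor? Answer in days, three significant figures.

19.5 days

K = 0.00438 m/s × 86400 s/d = 378.4 m/d
q = Ki = 378.4 × 0.011 = 4.163 m/d
Seepage velocity v = q / n = 4.163 / 0.23 = 18.10 m/d
Retardation R = 1 + ρ_b·K_d/n = 1 + 1.76×0.57/0.23 = 5.362
Contaminant velocity v_c = v/R = 18.10/5.362 = 3.376 m/d
t = L/v_c = 65.7/3.376 = 19.46 d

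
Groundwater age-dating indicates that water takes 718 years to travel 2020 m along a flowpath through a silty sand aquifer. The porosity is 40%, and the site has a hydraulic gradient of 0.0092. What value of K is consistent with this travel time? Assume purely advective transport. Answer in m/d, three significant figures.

t = 718 years = 262100 d
v = L / t = 2020 / 262100 = 0.007708 m/d
K = v · n / i = 0.007708 × 0.40 / 0.0092 = 0.335 m/d

0.335 m/d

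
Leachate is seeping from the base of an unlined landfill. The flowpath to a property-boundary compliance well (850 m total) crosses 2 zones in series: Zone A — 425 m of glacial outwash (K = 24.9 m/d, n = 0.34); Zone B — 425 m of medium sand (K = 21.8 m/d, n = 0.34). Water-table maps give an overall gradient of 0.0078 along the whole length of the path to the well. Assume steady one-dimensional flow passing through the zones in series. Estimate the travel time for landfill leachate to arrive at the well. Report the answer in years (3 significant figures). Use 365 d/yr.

4.37 years

Steady 1-D flow in series ⇒ the Darcy flux q is identical in every zone and the zone head losses add (resistances L/K in series).
Σ(L/K) = 425/24.9 + 425/21.8 = 17.07 + 19.50 = 36.56 d
K_eq = L_total / Σ(L/K) = 850 / 36.56 = 23.25 m/d
q = K_eq · i = 23.25 × 0.0078 = 0.1813 m/d (same in every zone)
Zone A: v = q/n = 0.1813/0.34 = 0.5333 m/d → t_A = 425/0.5333 = 796.9 d
Zone B: v = q/n = 0.1813/0.34 = 0.5333 m/d → t_B = 425/0.5333 = 796.9 d
Total t = 796.9 + 796.9 = 1594 d
   = 1594 / 365 = 4.37 yr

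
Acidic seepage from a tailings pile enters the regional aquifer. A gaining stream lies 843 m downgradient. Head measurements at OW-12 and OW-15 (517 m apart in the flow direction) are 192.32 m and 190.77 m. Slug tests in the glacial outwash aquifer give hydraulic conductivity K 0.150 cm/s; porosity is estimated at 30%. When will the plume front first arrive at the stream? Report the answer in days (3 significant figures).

Hydraulic gradient i = (192.32 − 190.77) / 517 = 1.55 / 517 = 0.002998
K = 0.150 cm/s × 864 = 129.6 m/d
Darcy flux q = K·i = 129.6 × 0.002998 = 0.3885 m/d
v_s = q/n_e = 0.3885/0.30 = 1.295 m/d
t = L / v = 843 / 1.295 = 650.9 d

651 days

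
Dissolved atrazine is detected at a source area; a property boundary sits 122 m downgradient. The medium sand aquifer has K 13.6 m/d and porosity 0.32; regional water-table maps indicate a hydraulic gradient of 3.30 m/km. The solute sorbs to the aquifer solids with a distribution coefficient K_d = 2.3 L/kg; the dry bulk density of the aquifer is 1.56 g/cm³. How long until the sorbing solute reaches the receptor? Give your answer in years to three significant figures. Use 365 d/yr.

q = Ki = 13.6 × 0.0033 = 0.04488 m/d
Seepage velocity v = q / n = 0.04488 / 0.32 = 0.1402 m/d
Retardation R = 1 + ρ_b·K_d/n = 1 + 1.56×2.3/0.32 = 12.21
Contaminant velocity v_c = v/R = 0.1402/12.21 = 0.01148 m/d
t = L/v_c = 122/0.01148 = 10620 d
   = 10620/365 = 29.1 yr

29.1 years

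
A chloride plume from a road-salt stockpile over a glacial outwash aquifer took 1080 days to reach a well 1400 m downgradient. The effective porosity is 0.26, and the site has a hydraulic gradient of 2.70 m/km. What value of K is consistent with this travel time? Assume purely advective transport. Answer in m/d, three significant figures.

v = L / t = 1400 / 1080 = 1.296 m/d
K = v · n / i = 1.296 × 0.26 / 0.0027 = 125 m/d

125 m/d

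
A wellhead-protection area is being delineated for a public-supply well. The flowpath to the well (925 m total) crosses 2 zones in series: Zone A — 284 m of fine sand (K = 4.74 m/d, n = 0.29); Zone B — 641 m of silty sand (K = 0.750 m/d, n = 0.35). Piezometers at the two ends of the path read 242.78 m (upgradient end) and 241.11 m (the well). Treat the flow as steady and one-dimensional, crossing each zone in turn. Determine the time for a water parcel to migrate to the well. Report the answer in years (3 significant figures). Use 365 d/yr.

Total head drop ΔH = 242.78 − 241.11 = 1.67 m
Continuity: the same q passes through each zone, so ΔH = q·Σ(L_j/K_j) — the zones act as resistances in series.
Σ(L/K) = 284/4.74 + 641/0.750 = 59.92 + 854.7 = 914.6 d
q = ΔH / Σ(L/K) = 1.67 / 914.6 = 0.001826 m/d (same in every zone)
Zone A: v = q/n = 0.001826/0.29 = 0.006296 m/d → t_A = 284/0.006296 = 45100 d
Zone B: v = q/n = 0.001826/0.35 = 0.005217 m/d → t_B = 641/0.005217 = 122900 d
Total t = 45100 + 122900 = 168000 d
   = 168000 / 365 = 460 yr

460 years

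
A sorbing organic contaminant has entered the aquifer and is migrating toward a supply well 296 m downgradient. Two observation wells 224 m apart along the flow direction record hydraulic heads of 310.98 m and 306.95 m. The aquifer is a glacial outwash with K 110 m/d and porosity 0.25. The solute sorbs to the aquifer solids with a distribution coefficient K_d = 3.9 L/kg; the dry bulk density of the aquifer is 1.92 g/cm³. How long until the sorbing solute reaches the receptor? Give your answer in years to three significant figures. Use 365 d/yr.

3.17 years

Hydraulic gradient i = (310.98 − 306.95) / 224 = 4.03 / 224 = 0.01799
Darcy flux q = K·i = 110 × 0.01799 = 1.979 m/d
Average linear velocity = 1.979 / 0.25 = 7.916 m/d
Retardation R = 1 + ρ_b·K_d/n = 1 + 1.92×3.9/0.25 = 30.95
Contaminant velocity v_c = v/R = 7.916/30.95 = 0.2558 m/d
t = L/v_c = 296/0.2558 = 1157 d
   = 1157/365 = 3.17 yr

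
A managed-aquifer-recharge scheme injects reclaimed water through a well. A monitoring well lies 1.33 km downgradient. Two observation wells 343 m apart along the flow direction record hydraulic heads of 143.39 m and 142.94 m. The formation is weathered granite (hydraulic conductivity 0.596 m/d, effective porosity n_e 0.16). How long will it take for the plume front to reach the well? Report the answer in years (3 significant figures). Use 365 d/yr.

Hydraulic gradient i = (143.39 − 142.94) / 343 = 0.45 / 343 = 0.001312
q = Ki = 0.596 × 0.001312 = 7.819e-4 m/d
Seepage velocity v = q / n = 7.819e-4 / 0.16 = 0.004887 m/d
L = 1.33 km = 1330 m
t = L / v = 1330 / 0.004887 = 272100 d
   = 272100 / 365 = 746 yr

746 years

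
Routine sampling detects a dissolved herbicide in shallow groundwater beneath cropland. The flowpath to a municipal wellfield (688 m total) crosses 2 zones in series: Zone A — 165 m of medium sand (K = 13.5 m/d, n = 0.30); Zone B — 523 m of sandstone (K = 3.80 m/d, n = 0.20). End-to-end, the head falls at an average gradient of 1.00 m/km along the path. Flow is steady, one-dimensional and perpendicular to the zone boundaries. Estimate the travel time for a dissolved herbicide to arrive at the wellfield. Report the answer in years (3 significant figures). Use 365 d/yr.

92.0 years

Steady 1-D flow in series ⇒ the Darcy flux q is identical in every zone and the zone head losses add (resistances L/K in series).
Σ(L/K) = 165/13.5 + 523/3.80 = 12.22 + 137.6 = 149.9 d
K_eq = L_total / Σ(L/K) = 688 / 149.9 = 4.591 m/d
q = K_eq · i = 4.591 × 0.0010 = 0.004591 m/d (same in every zone)
Zone A: v = q/n = 0.004591/0.30 = 0.01530 m/d → t_A = 165/0.01530 = 10780 d
Zone B: v = q/n = 0.004591/0.20 = 0.02296 m/d → t_B = 523/0.02296 = 22780 d
Total t = 10780 + 22780 = 33560 d
   = 33560 / 365 = 92.0 yr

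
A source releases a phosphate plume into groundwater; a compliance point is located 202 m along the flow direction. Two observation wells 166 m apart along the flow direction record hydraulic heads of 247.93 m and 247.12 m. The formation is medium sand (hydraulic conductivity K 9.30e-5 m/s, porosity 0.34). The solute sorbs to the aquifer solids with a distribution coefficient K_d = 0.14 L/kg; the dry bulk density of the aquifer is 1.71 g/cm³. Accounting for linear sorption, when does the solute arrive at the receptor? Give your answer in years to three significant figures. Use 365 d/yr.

Hydraulic gradient i = (247.93 − 247.12) / 166 = 0.81 / 166 = 0.004880
K = 9.30e-5 m/s × 86400 s/d = 8.035 m/d
Darcy flux q = K·i = 8.035 × 0.004880 = 0.03921 m/d
v = Ki/n = 8.035·0.004880/0.34 = 0.1153 m/d
Retardation R = 1 + ρ_b·K_d/n = 1 + 1.71×0.14/0.34 = 1.704
Contaminant velocity v_c = v/R = 0.1153/1.704 = 0.06767 m/d
t = L/v_c = 202/0.06767 = 2985 d
   = 2985/365 = 8.18 yr

8.18 years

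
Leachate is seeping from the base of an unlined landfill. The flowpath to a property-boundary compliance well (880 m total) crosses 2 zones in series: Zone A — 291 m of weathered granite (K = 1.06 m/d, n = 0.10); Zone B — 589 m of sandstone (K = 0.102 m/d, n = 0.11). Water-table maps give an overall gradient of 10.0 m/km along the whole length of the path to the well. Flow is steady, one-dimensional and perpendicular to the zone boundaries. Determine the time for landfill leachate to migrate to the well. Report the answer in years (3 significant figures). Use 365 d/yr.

For zones in series the flux q is common to all zones; the equivalent conductivity is the harmonic (thickness-weighted) mean, K_eq = L_total / Σ(L_j/K_j).
Σ(L/K) = 291/1.06 + 589/0.102 = 274.5 + 5775 = 6049 d
K_eq = L_total / Σ(L/K) = 880 / 6049 = 0.1455 m/d
q = K_eq · i = 0.1455 × 0.010 = 0.001455 m/d (same in every zone)
Zone A: v = q/n = 0.001455/0.10 = 0.01455 m/d → t_A = 291/0.01455 = 20000 d
Zone B: v = q/n = 0.001455/0.11 = 0.01323 m/d → t_B = 589/0.01323 = 44540 d
Total t = 20000 + 44540 = 64540 d
   = 64540 / 365 = 177 yr

177 years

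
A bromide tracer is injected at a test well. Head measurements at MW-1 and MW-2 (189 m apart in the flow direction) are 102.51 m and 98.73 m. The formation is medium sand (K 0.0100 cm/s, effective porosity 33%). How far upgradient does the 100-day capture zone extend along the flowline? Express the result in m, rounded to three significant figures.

52.4 m

Hydraulic gradient i = (102.51 − 98.73) / 189 = 3.78 / 189 = 0.02000
K = 0.0100 cm/s × 864 = 8.640 m/d
Specific discharge q = 8.640 × 0.02000 = 0.1728 m/d
v = Ki/n = 8.640·0.02000/0.33 = 0.5236 m/d
L = v × T = 0.5236 × 100 = 52.36 m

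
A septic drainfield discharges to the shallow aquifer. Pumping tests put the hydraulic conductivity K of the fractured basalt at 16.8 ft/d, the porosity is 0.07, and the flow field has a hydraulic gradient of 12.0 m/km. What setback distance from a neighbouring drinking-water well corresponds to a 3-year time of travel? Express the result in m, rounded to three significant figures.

K = 16.8 ft/d × 0.3048 = 5.121 m/d
q = Ki = 5.121 × 0.012 = 0.06145 m/d
v = Ki/n = 5.121·0.012/0.07 = 0.8778 m/d
T = 3 yr × 365 = 1095 d
L = v × T = 0.8778 × 1095 = 961.2 m

961 m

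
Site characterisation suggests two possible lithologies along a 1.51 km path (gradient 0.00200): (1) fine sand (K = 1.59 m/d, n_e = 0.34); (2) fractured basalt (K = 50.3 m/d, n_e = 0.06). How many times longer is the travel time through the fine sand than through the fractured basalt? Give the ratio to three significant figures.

179

Unit 1 (fine sand): v = 1.59×0.0020/0.34 = 0.009353 m/d, t = 1510/0.009353 = 161400 d
Unit 2 (fractured basalt): v = 50.3×0.0020/0.06 = 1.677 m/d, t = 1510/1.677 = 900.6 d
t(fine sand) / t(fractured basalt) = 161400/900.6 = 179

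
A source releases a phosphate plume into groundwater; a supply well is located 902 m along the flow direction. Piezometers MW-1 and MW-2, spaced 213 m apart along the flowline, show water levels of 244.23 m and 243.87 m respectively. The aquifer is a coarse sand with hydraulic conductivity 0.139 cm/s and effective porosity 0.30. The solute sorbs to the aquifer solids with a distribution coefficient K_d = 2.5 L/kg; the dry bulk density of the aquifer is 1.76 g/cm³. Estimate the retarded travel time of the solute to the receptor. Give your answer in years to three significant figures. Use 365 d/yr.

Hydraulic gradient i = (244.23 − 243.87) / 213 = 0.36 / 213 = 0.001690
K = 0.139 cm/s × 864 = 120.1 m/d
q = Ki = 120.1 × 0.001690 = 0.2030 m/d
v_s = q/n_e = 0.2030/0.30 = 0.6766 m/d
Retardation R = 1 + ρ_b·K_d/n = 1 + 1.76×2.5/0.30 = 15.67
Contaminant velocity v_c = v/R = 0.6766/15.67 = 0.04319 m/d
t = L/v_c = 902/0.04319 = 20890 d
   = 20890/365 = 57.2 yr

57.2 years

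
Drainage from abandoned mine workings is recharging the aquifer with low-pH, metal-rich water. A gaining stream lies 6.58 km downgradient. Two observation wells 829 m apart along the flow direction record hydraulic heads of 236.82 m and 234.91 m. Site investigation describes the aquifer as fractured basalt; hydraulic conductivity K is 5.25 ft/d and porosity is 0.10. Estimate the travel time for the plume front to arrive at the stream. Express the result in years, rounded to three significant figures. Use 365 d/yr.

Hydraulic gradient i = (236.82 − 234.91) / 829 = 1.91 / 829 = 0.002304
K = 5.25 ft/d × 0.3048 = 1.600 m/d
Specific discharge q = 1.600 × 0.002304 = 0.003687 m/d
Average linear velocity = 0.003687 / 0.10 = 0.03687 m/d
L = 6.58 km = 6580 m
t = L / v = 6580 / 0.03687 = 178500 d
   = 178500 / 365 = 489 yr

489 years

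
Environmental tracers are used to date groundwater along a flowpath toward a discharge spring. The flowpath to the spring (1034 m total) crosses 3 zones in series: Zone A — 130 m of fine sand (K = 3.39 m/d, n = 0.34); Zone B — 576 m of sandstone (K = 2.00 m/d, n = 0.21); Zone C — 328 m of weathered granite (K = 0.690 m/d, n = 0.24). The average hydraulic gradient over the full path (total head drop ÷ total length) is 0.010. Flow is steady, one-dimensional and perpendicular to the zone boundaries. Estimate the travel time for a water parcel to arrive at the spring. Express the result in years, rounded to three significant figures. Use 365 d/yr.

51.8 years

Steady 1-D flow in series ⇒ the Darcy flux q is identical in every zone and the zone head losses add (resistances L/K in series).
Σ(L/K) = 130/3.39 + 576/2.00 + 328/0.690 = 38.35 + 288.0 + 475.4 = 801.7 d
K_eq = L_total / Σ(L/K) = 1034 / 801.7 = 1.290 m/d
q = K_eq · i = 1.290 × 0.010 = 0.01290 m/d (same in every zone)
Zone A: v = q/n = 0.01290/0.34 = 0.03793 m/d → t_A = 130/0.03793 = 3427 d
Zone B: v = q/n = 0.01290/0.21 = 0.06142 m/d → t_B = 576/0.06142 = 9379 d
Zone C: v = q/n = 0.01290/0.24 = 0.05374 m/d → t_C = 328/0.05374 = 6104 d
Total t = 3427 + 9379 + 6104 = 18910 d
   = 18910 / 365 = 51.8 yr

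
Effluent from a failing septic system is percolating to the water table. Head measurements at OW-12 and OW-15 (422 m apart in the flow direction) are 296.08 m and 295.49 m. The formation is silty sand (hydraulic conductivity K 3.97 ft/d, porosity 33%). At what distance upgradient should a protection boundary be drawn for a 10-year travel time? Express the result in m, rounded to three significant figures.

Hydraulic gradient i = (296.08 − 295.49) / 422 = 0.59 / 422 = 0.001398
K = 3.97 ft/d × 0.3048 = 1.210 m/d
q = Ki = 1.210 × 0.001398 = 0.001692 m/d
v = Ki/n = 1.210·0.001398/0.33 = 0.005127 m/d
T = 10 yr × 365 = 3650 d
L = v × T = 0.005127 × 3650 = 18.71 m

18.7 m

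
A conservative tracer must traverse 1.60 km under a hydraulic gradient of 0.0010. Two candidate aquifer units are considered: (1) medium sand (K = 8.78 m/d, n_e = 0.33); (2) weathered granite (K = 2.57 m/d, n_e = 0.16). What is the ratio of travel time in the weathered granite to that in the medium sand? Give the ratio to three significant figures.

1.66

Unit 1 (medium sand): v = 8.78×0.0010/0.33 = 0.02661 m/d, t = 1600/0.02661 = 60140 d
Unit 2 (weathered granite): v = 2.57×0.0010/0.16 = 0.01606 m/d, t = 1600/0.01606 = 99610 d
t(weathered granite) / t(medium sand) = 99610/60140 = 1.66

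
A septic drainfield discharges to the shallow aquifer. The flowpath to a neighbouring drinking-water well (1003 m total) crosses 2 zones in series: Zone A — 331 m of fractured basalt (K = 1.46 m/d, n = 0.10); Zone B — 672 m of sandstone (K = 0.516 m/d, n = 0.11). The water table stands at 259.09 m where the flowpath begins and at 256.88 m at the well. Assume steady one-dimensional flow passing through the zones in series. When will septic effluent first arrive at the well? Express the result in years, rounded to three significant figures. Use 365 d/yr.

203 years

Total head drop ΔH = 259.09 − 256.88 = 2.21 m
Continuity: the same q passes through each zone, so ΔH = q·Σ(L_j/K_j) — the zones act as resistances in series.
Σ(L/K) = 331/1.46 + 672/0.516 = 226.7 + 1302 = 1529 d
q = ΔH / Σ(L/K) = 2.21 / 1529 = 0.001445 m/d (same in every zone)
Zone A: v = q/n = 0.001445/0.10 = 0.01445 m/d → t_A = 331/0.01445 = 22900 d
Zone B: v = q/n = 0.001445/0.11 = 0.01314 m/d → t_B = 672/0.01314 = 51140 d
Total t = 22900 + 51140 = 74040 d
   = 74040 / 365 = 203 yr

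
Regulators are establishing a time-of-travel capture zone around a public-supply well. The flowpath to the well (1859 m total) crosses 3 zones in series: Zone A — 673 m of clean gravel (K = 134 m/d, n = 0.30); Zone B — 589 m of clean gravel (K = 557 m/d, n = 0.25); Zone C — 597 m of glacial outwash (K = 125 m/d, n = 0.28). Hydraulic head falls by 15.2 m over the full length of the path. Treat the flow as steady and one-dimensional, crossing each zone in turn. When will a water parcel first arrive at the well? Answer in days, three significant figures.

369 days

Steady 1-D flow in series ⇒ the Darcy flux q is identical in every zone and the zone head losses add (resistances L/K in series).
Σ(L/K) = 673/134 + 589/557 + 597/125 = 5.022 + 1.057 + 4.776 = 10.86 d
q = ΔH / Σ(L/K) = 15.2 / 10.86 = 1.400 m/d (same in every zone)
Zone A: v = q/n = 1.400/0.30 = 4.667 m/d → t_A = 673/4.667 = 144.2 d
Zone B: v = q/n = 1.400/0.25 = 5.601 m/d → t_B = 589/5.601 = 105.2 d
Zone C: v = q/n = 1.400/0.28 = 5.001 m/d → t_C = 597/5.001 = 119.4 d
Total t = 144.2 + 105.2 + 119.4 = 368.7 d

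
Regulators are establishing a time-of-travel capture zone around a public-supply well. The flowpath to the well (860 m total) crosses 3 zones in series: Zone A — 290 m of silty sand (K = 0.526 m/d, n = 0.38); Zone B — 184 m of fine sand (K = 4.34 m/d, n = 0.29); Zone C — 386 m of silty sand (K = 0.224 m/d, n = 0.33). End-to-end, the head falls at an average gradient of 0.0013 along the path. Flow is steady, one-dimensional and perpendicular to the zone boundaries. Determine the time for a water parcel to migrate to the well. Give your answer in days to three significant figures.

603000 days

Steady 1-D flow in series ⇒ the Darcy flux q is identical in every zone and the zone head losses add (resistances L/K in series).
Σ(L/K) = 290/0.526 + 184/4.34 + 386/0.224 = 551.3 + 42.40 + 1723 = 2317 d
K_eq = L_total / Σ(L/K) = 860 / 2317 = 0.3712 m/d
q = K_eq · i = 0.3712 × 0.0013 = 4.825e-4 m/d (same in every zone)
Zone A: v = q/n = 4.825e-4/0.38 = 0.001270 m/d → t_A = 290/0.001270 = 228400 d
Zone B: v = q/n = 4.825e-4/0.29 = 0.001664 m/d → t_B = 184/0.001664 = 110600 d
Zone C: v = q/n = 4.825e-4/0.33 = 0.001462 m/d → t_C = 386/0.001462 = 264000 d
Total t = 228400 + 110600 + 264000 = 602900 d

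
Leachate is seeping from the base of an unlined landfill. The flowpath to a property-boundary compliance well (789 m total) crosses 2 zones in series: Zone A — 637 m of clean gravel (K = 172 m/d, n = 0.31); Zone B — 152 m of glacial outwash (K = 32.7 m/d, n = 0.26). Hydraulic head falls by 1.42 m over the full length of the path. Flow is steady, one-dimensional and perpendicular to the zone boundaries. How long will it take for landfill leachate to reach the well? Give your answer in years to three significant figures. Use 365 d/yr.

Continuity: the same q passes through each zone, so ΔH = q·Σ(L_j/K_j) — the zones act as resistances in series.
Σ(L/K) = 637/172 + 152/32.7 = 3.703 + 4.648 = 8.352 d
q = ΔH / Σ(L/K) = 1.42 / 8.352 = 0.1700 m/d (same in every zone)
Zone A: v = q/n = 0.1700/0.31 = 0.5485 m/d → t_A = 637/0.5485 = 1161 d
Zone B: v = q/n = 0.1700/0.26 = 0.6539 m/d → t_B = 152/0.6539 = 232.4 d
Total t = 1161 + 232.4 = 1394 d
   = 1394 / 365 = 3.82 yr

3.82 years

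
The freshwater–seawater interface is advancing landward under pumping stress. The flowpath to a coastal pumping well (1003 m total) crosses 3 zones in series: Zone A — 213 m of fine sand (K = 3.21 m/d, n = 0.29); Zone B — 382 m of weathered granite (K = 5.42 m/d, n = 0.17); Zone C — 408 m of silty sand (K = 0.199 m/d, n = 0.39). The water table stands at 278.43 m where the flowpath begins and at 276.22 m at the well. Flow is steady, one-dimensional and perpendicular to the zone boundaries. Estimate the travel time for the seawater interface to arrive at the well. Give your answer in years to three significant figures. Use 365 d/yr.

775 years

Total head drop ΔH = 278.43 − 276.22 = 2.21 m
Steady 1-D flow in series ⇒ the Darcy flux q is identical in every zone and the zone head losses add (resistances L/K in series).
Σ(L/K) = 213/3.21 + 382/5.42 + 408/0.199 = 66.36 + 70.48 + 2050 = 2187 d
q = ΔH / Σ(L/K) = 2.21 / 2187 = 0.001010 m/d (same in every zone)
Zone A: v = q/n = 0.001010/0.29 = 0.003484 m/d → t_A = 213/0.003484 = 61130 d
Zone B: v = q/n = 0.001010/0.17 = 0.005944 m/d → t_B = 382/0.005944 = 64270 d
Zone C: v = q/n = 0.001010/0.39 = 0.002591 m/d → t_C = 408/0.002591 = 157500 d
Total t = 61130 + 64270 + 157500 = 282900 d
   = 282900 / 365 = 775 yr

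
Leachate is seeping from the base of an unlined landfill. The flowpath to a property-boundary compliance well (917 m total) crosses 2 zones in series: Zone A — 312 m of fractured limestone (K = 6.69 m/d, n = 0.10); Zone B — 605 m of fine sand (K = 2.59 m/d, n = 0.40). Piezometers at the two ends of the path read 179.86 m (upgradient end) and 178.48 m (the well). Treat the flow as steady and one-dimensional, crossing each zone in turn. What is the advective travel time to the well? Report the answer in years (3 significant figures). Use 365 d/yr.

152 years

Total head drop ΔH = 179.86 − 178.48 = 1.38 m
Continuity: the same q passes through each zone, so ΔH = q·Σ(L_j/K_j) — the zones act as resistances in series.
Σ(L/K) = 312/6.69 + 605/2.59 = 46.64 + 233.6 = 280.2 d
q = ΔH / Σ(L/K) = 1.38 / 280.2 = 0.004925 m/d (same in every zone)
Zone A: v = q/n = 0.004925/0.10 = 0.04925 m/d → t_A = 312/0.04925 = 6336 d
Zone B: v = q/n = 0.004925/0.40 = 0.01231 m/d → t_B = 605/0.01231 = 49140 d
Total t = 6336 + 49140 = 55480 d
   = 55480 / 365 = 152 yr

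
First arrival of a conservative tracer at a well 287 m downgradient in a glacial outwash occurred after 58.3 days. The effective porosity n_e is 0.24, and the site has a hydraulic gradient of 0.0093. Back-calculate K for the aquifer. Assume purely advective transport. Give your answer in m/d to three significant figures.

127 m/d

v = L / t = 287 / 58.3 = 4.923 m/d
K = v · n / i = 4.923 × 0.24 / 0.0093 = 127 m/d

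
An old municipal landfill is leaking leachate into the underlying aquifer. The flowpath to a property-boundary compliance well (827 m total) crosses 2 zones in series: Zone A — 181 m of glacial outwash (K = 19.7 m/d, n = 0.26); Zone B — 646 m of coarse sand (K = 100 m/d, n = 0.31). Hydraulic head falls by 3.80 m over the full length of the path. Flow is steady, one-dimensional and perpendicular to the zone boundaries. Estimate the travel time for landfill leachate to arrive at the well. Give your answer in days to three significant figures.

Steady 1-D flow in series ⇒ the Darcy flux q is identical in every zone and the zone head losses add (resistances L/K in series).
Σ(L/K) = 181/19.7 + 646/100 = 9.188 + 6.460 = 15.65 d
q = ΔH / Σ(L/K) = 3.80 / 15.65 = 0.2428 m/d (same in every zone)
Zone A: v = q/n = 0.2428/0.26 = 0.9340 m/d → t_A = 181/0.9340 = 193.8 d
Zone B: v = q/n = 0.2428/0.31 = 0.7834 m/d → t_B = 646/0.7834 = 824.6 d
Total t = 193.8 + 824.6 = 1018 d

1020 days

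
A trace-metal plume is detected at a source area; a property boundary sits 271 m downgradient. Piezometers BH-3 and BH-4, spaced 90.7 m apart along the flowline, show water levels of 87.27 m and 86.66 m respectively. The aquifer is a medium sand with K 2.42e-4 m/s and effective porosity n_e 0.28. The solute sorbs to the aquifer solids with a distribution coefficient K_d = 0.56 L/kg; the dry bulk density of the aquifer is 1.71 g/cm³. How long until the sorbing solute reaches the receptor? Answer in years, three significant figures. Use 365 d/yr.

Hydraulic gradient i = (87.27 − 86.66) / 90.7 = 0.61 / 90.7 = 0.006725
K = 2.42e-4 m/s × 86400 s/d = 20.91 m/d
q = Ki = 20.91 × 0.006725 = 0.1406 m/d
v = Ki/n = 20.91·0.006725/0.28 = 0.5022 m/d
Retardation R = 1 + ρ_b·K_d/n = 1 + 1.71×0.56/0.28 = 4.420
Contaminant velocity v_c = v/R = 0.5022/4.420 = 0.1136 m/d
t = L/v_c = 271/0.1136 = 2385 d
   = 2385/365 = 6.53 yr

6.53 years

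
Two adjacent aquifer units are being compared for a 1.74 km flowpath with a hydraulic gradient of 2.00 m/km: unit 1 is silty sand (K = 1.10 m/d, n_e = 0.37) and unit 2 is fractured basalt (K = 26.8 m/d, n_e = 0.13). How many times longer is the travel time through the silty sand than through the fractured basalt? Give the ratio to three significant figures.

Unit 1 (silty sand): v = 1.10×0.0020/0.37 = 0.005946 m/d, t = 1740/0.005946 = 292600 d
Unit 2 (fractured basalt): v = 26.8×0.0020/0.13 = 0.4123 m/d, t = 1740/0.4123 = 4220 d
t(silty sand) / t(fractured basalt) = 292600/4220 = 69.3

69.3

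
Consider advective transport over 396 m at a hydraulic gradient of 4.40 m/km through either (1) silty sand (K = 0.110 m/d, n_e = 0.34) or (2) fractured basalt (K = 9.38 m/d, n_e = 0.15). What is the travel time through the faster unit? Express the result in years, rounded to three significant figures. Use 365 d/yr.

Unit 1 (silty sand): v = 0.110×0.0044/0.34 = 0.001424 m/d, t = 396/0.001424 = 278200 d
Unit 2 (fractured basalt): v = 9.38×0.0044/0.15 = 0.2751 m/d, t = 396/0.2751 = 1439 d
Faster: 1439 d / 365 = 3.94 yr

3.94 years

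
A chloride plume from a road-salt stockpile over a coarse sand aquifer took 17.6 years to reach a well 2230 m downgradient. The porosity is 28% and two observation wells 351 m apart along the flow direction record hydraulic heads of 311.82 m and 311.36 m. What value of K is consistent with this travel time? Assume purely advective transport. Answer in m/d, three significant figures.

74.2 m/d

Hydraulic gradient i = (311.82 − 311.36) / 351 = 0.46 / 351 = 0.001311
t = 17.6 years = 6424 d
v = L / t = 2230 / 6424 = 0.3471 m/d
K = v · n / i = 0.3471 × 0.28 / 0.001311 = 74.2 m/d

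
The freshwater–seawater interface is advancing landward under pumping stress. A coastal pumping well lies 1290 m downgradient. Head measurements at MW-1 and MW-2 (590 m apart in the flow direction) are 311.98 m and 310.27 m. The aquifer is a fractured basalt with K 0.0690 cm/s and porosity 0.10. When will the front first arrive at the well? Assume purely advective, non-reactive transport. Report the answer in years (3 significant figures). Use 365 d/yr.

Hydraulic gradient i = (311.98 − 310.27) / 590 = 1.71 / 590 = 0.002898
K = 0.0690 cm/s × 864 = 59.62 m/d
Darcy flux q = K·i = 59.62 × 0.002898 = 0.1728 m/d
v = Ki/n = 59.62·0.002898/0.10 = 1.728 m/d
t = L / v = 1290 / 1.728 = 746.6 d
   = 746.6 / 365 = 2.05 yr

2.05 years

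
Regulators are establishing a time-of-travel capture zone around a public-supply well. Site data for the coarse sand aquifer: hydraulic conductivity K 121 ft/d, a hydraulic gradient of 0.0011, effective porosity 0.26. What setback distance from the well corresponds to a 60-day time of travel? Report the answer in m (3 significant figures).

K = 121 ft/d × 0.3048 = 36.88 m/d
q = Ki = 36.88 × 0.0011 = 0.04057 m/d
Seepage velocity v = q / n = 0.04057 / 0.26 = 0.1560 m/d
L = v × T = 0.1560 × 60 = 9.362 m

9.36 m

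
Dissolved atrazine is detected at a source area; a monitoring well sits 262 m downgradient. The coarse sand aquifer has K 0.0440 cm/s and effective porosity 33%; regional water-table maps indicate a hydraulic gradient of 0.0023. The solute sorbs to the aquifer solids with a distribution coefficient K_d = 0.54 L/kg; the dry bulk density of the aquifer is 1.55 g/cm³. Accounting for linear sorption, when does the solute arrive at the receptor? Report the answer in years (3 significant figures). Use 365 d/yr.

9.58 years

K = 0.0440 cm/s × 864 = 38.02 m/d
Darcy flux q = K·i = 38.02 × 0.0023 = 0.08744 m/d
v = Ki/n = 38.02·0.0023/0.33 = 0.2650 m/d
Retardation R = 1 + ρ_b·K_d/n = 1 + 1.55×0.54/0.33 = 3.536
Contaminant velocity v_c = v/R = 0.2650/3.536 = 0.07492 m/d
t = L/v_c = 262/0.07492 = 3497 d
   = 3497/365 = 9.58 yr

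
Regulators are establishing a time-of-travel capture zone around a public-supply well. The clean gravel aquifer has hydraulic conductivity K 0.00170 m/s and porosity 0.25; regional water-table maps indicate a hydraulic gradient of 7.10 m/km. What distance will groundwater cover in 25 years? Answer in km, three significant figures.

38.1 km

K = 0.00170 m/s × 86400 s/d = 146.9 m/d
q = Ki = 146.9 × 0.0071 = 1.043 m/d
v_s = q/n_e = 1.043/0.25 = 4.171 m/d
T = 25 yr × 365 = 9125 d
L = v × T = 4.171 × 9125 = 38060 m
   = 38.1 km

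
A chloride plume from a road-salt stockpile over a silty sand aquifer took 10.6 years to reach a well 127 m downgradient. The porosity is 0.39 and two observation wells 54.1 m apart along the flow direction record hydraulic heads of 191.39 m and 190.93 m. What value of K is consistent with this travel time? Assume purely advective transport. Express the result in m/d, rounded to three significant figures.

1.51 m/d

Hydraulic gradient i = (191.39 − 190.93) / 54.1 = 0.46 / 54.1 = 0.008503
t = 10.6 years = 3869 d
v = L / t = 127 / 3869 = 0.03283 m/d
K = v · n / i = 0.03283 × 0.39 / 0.008503 = 1.51 m/d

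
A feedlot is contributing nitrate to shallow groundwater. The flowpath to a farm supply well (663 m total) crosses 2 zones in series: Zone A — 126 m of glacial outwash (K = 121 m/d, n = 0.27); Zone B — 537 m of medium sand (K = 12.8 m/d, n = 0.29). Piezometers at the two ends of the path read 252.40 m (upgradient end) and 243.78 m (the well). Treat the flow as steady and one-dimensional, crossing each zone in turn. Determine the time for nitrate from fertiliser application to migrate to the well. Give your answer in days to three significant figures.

Total head drop ΔH = 252.40 − 243.78 = 8.62 m
Steady 1-D flow in series ⇒ the Darcy flux q is identical in every zone and the zone head losses add (resistances L/K in series).
Σ(L/K) = 126/121 + 537/12.8 = 1.041 + 41.95 = 42.99 d
q = ΔH / Σ(L/K) = 8.62 / 42.99 = 0.2005 m/d (same in every zone)
Zone A: v = q/n = 0.2005/0.27 = 0.7426 m/d → t_A = 126/0.7426 = 169.7 d
Zone B: v = q/n = 0.2005/0.29 = 0.6913 m/d → t_B = 537/0.6913 = 776.7 d
Total t = 169.7 + 776.7 = 946.4 d

946 days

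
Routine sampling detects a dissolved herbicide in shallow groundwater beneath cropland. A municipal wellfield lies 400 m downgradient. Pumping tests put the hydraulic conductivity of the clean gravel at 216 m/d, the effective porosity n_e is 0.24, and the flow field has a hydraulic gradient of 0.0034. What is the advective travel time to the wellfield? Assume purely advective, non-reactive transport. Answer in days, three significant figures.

q = Ki = 216 × 0.0034 = 0.7344 m/d
v_s = q/n_e = 0.7344/0.24 = 3.060 m/d
t = L / v = 400 / 3.060 = 130.7 d

131 days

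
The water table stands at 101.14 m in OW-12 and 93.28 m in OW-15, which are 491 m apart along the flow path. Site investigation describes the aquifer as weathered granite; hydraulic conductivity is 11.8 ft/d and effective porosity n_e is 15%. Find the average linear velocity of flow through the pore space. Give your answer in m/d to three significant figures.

Hydraulic gradient i = (101.14 − 93.28) / 491 = 7.86 / 491 = 0.01601
K = 11.8 ft/d × 0.3048 = 3.597 m/d
Darcy flux q = K·i = 3.597 × 0.01601 = 0.05758 m/d
v_s = q/n_e = 0.05758/0.15 = 0.3838 m/d

0.384 m/d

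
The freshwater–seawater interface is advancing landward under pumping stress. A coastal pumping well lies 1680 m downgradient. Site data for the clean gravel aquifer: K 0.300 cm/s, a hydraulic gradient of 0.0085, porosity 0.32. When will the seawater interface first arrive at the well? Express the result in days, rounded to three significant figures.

K = 0.300 cm/s × 864 = 259.2 m/d
Darcy flux q = K·i = 259.2 × 0.0085 = 2.203 m/d
Seepage velocity v = q / n = 2.203 / 0.32 = 6.885 m/d
t = L / v = 1680 / 6.885 = 244.0 d

244 days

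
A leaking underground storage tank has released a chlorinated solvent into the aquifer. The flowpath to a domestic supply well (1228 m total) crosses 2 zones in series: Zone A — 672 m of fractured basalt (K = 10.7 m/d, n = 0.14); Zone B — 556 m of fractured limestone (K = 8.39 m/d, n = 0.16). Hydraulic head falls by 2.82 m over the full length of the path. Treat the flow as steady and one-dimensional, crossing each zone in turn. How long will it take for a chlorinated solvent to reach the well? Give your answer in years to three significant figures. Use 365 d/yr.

23.0 years

Steady 1-D flow in series ⇒ the Darcy flux q is identical in every zone and the zone head losses add (resistances L/K in series).
Σ(L/K) = 672/10.7 + 556/8.39 = 62.80 + 66.27 = 129.1 d
q = ΔH / Σ(L/K) = 2.82 / 129.1 = 0.02185 m/d (same in every zone)
Zone A: v = q/n = 0.02185/0.14 = 0.1561 m/d → t_A = 672/0.1561 = 4306 d
Zone B: v = q/n = 0.02185/0.16 = 0.1366 m/d → t_B = 556/0.1366 = 4072 d
Total t = 4306 + 4072 = 8378 d
   = 8378 / 365 = 23.0 yr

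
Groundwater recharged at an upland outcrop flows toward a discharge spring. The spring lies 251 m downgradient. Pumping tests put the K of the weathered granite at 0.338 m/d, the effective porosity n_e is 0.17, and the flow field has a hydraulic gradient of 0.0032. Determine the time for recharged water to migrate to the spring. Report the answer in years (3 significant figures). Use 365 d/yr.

Darcy flux q = K·i = 0.338 × 0.0032 = 0.001082 m/d
Seepage velocity v = q / n = 0.001082 / 0.17 = 0.006362 m/d
t = L / v = 251 / 0.006362 = 39450 d
   = 39450 / 365 = 108 yr

108 years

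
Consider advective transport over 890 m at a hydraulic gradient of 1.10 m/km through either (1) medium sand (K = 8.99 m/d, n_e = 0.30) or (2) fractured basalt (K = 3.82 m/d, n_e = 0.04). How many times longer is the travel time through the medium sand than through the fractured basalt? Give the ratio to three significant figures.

Unit 1 (medium sand): v = 8.99×0.0011/0.30 = 0.03296 m/d, t = 890/0.03296 = 27000 d
Unit 2 (fractured basalt): v = 3.82×0.0011/0.04 = 0.1051 m/d, t = 890/0.1051 = 8472 d
t(medium sand) / t(fractured basalt) = 27000/8472 = 3.19

3.19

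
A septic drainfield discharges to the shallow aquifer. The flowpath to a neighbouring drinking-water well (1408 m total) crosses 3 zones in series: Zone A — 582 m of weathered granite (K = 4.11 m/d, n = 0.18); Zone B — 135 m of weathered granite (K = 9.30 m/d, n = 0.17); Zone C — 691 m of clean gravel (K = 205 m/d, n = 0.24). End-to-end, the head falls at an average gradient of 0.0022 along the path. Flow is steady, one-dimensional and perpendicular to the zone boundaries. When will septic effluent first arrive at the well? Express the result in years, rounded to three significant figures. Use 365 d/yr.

41.4 years

Continuity: the same q passes through each zone, so ΔH = q·Σ(L_j/K_j) — the zones act as resistances in series.
Σ(L/K) = 582/4.11 + 135/9.30 + 691/205 = 141.6 + 14.52 + 3.371 = 159.5 d
K_eq = L_total / Σ(L/K) = 1408 / 159.5 = 8.828 m/d
q = K_eq · i = 8.828 × 0.0022 = 0.01942 m/d (same in every zone)
Zone A: v = q/n = 0.01942/0.18 = 0.1079 m/d → t_A = 582/0.1079 = 5394 d
Zone B: v = q/n = 0.01942/0.17 = 0.1142 m/d → t_B = 135/0.1142 = 1182 d
Zone C: v = q/n = 0.01942/0.24 = 0.08092 m/d → t_C = 691/0.08092 = 8539 d
Total t = 5394 + 1182 + 8539 = 15110 d
   = 15110 / 365 = 41.4 yr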